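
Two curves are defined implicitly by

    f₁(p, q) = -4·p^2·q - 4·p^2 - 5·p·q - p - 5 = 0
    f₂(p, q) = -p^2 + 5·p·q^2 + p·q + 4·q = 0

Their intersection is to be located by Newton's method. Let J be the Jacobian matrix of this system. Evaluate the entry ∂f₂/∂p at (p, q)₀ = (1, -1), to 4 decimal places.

2.0000

∂f₂/∂p = -2·p + 5·q^2 + q.
At (1, -1) this is 2.0000.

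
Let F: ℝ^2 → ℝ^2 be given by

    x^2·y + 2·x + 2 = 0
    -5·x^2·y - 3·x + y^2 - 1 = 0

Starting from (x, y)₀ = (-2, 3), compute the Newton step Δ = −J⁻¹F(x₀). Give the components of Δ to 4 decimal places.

At (-2, 3): F = (10.0000, -46.0000).
Jacobian J = [[2·x·y + 2, x^2], [-10·x·y - 3, -5·x^2 + 2·y]].
At the point, J = [[-10.0000, 4.0000], [57.0000, -14.0000]] (det J = -88.0000).
Solving J·Δ = −F gives Δ = (0.5000, -1.2500).

(0.5000, -1.2500)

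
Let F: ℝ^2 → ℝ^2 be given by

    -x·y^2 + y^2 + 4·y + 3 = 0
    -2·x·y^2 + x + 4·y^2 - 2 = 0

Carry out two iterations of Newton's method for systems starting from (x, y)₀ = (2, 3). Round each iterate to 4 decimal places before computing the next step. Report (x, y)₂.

(2.0000, 4.8750)

At (2, 3): F = (6.0000, 0.0000).
Jacobian J = [[-y^2, -2·x·y + 2·y + 4], [-2·y^2 + 1, -4·x·y + 8·y]].
At the point, J = [[-9.0000, -2.0000], [-17.0000, 0.0000]] (det J = -34.0000).
Solving J·Δ = −F gives Δ = (0.0000, 3.0000).
Then the next iterate is (x, y)₁ = (2.0000, 6.0000).
Round to (2.0000, 6.0000) and repeat: F = (-9.0000, 0.0000), J = [[-36.0000, -8.0000], [-71.0000, 0.0000]].
Δ = (0.0000, -1.1250), so (x, y)₂ = (2.0000, 4.8750).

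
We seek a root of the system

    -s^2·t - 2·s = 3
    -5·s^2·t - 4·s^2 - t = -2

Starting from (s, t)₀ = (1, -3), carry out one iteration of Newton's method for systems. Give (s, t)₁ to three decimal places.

(15.000, 51.000)

At (1, -3): F = (-2.000, 16.000).
Jacobian J = [[-2·s·t - 2, -s^2], [-10·s·t - 8·s, -5·s^2 - 1]].
At the point, J = [[4.000, -1.000], [22.000, -6.000]] (det J = -2.000).
Solving J·Δ = −F gives Δ = (14.000, 54.000).
Then the next iterate is (s, t)₁ = (15.000, 51.000).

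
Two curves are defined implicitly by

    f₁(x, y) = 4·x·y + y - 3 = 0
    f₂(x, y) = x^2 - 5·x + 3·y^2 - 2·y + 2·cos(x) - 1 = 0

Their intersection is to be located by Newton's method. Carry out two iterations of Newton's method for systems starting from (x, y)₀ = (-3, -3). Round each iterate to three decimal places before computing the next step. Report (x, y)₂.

(-0.835, -0.531)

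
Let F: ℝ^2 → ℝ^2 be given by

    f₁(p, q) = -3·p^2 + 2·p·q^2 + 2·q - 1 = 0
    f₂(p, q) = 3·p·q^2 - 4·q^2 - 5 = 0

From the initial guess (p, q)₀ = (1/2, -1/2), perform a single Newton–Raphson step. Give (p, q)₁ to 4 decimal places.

At (1/2, -1/2): F = (-2.5000, -5.6250).
Jacobian J = [[-6·p + 2·q^2, 4·p·q + 2], [3·q^2, 6·p·q - 8·q]].
At the point, J = [[-2.5000, 1.0000], [0.7500, 2.5000]] (det J = -7.0000).
Solving J·Δ = −F gives Δ = (-0.0893, 2.2768).
Then the next iterate is (p, q)₁ = (0.4107, 1.7768).

(0.4107, 1.7768)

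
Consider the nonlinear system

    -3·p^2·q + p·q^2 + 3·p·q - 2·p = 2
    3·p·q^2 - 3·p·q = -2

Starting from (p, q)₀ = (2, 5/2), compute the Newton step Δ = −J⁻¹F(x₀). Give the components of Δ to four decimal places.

At (2, 5/2): F = (-8.5000, 24.5000).
Jacobian J = [[-6·p·q + q^2 + 3·q - 2, -3·p^2 + 2·p·q + 3·p], [3·q^2 - 3·q, 6·p·q - 3·p]].
At the point, J = [[-18.2500, 4.0000], [11.2500, 24.0000]] (det J = -483.0000).
Solving J·Δ = −F gives Δ = (-0.6253, -0.7277).

(-0.6253, -0.7277)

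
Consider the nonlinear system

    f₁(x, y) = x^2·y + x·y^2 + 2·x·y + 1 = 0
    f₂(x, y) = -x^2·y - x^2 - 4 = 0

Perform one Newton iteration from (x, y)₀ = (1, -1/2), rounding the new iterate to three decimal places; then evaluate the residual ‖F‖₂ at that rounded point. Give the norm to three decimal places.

6.470

At (1, -1/2): F = (-0.250, -4.500).
Jacobian J = [[2·x·y + y^2 + 2·y, x^2 + 2·x·y + 2·x], [-2·x·y - 2·x, -x^2]].
At the point, J = [[-1.750, 2.000], [-1.000, -1.000]] (det J = 3.750).
Solving J·Δ = −F gives Δ = (-2.467, -2.033).
Then the next iterate is (x, y)₁ = (-1.467, -2.533).
Re-evaluating at (-1.467, -2.533): F = (-6.43182, -0.70085), so ‖F‖₂ = 6.470.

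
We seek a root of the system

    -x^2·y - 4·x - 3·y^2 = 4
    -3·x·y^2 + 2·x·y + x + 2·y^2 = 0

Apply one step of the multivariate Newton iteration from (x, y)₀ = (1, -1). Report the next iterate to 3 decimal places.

(3.500, 2.000)

At (1, -1): F = (-10.000, -2.000).
Jacobian J = [[-2·x·y - 4, -x^2 - 6·y], [-3·y^2 + 2·y + 1, -6·x·y + 2·x + 4·y]].
At the point, J = [[-2.000, 5.000], [-4.000, 4.000]] (det J = 12.000).
Solving J·Δ = −F gives Δ = (2.500, 3.000).
Then the next iterate is (x, y)₁ = (3.500, 2.000).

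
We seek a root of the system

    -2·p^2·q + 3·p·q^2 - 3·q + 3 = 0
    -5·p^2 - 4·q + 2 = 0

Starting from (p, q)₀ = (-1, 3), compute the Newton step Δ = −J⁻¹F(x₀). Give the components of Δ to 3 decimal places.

(2.554, 2.635)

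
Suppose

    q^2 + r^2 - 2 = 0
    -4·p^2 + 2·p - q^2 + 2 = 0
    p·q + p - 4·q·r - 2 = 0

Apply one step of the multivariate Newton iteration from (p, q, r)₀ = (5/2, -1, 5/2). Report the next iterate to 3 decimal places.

(1.516, -0.356, 1.708)

At (5/2, -1, 5/2): F = (5.250, -19.000, 8.000).
Jacobian J = [[0, 2·q, 2·r], [-8·p + 2, -2·q, 0], [q + 1, p - 4·r, -4·q]].
At the point, J = [[0.000, -2.000, 5.000], [-18.000, 2.000, 0.000], [0.000, -7.500, 4.000]] (det J = 531.000).
Solving J·Δ = −F gives Δ = (-0.984, 0.644, -0.792).
Then the next iterate is (p, q, r)₁ = (1.516, -0.356, 1.708).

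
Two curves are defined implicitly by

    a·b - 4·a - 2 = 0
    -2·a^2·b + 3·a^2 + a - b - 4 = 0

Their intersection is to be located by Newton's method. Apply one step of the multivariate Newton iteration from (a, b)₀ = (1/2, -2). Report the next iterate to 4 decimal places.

(-0.9750, -9.7000)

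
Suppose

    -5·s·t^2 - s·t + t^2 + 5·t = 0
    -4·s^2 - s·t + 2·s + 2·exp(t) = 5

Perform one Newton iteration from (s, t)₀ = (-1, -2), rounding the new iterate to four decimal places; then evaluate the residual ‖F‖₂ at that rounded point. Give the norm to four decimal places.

10.1833

At (-1, -2): F = (12.0000, -12.729329).
Jacobian J = [[-5·t^2 - t, -10·s·t - s + 2·t + 5], [-8·s - t + 2, -s + 2·exp(t)]].
At the point, J = [[-18.0000, -18.0000], [12.0000, 1.270671]] (det J = 193.127930).
Solving J·Δ = −F gives Δ = (1.1075, -0.4408).
Then the next iterate is (s, t)₁ = (0.1075, -2.4408).
Re-evaluating at (0.1075, -2.4408): F = (-9.186268, -4.394657), so ‖F‖₂ = 10.1833.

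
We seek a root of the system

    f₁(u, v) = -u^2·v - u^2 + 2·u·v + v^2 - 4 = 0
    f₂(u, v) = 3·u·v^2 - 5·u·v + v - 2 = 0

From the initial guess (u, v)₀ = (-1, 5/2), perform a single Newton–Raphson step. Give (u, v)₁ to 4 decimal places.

(-0.4378, 2.2516)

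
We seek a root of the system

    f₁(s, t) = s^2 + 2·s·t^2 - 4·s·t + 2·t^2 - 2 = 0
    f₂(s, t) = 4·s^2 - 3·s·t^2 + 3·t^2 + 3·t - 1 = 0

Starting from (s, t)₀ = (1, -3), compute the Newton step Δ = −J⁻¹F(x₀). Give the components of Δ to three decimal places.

At (1, -3): F = (47.000, -6.000).
Jacobian J = [[2·s + 2·t^2 - 4·t, 4·s·t - 4·s + 4·t], [8·s - 3·t^2, -6·s·t + 6·t + 3]].
At the point, J = [[32.000, -28.000], [-19.000, 3.000]] (det J = -436.000).
Solving J·Δ = −F gives Δ = (-0.062, 1.608).

(-0.062, 1.608)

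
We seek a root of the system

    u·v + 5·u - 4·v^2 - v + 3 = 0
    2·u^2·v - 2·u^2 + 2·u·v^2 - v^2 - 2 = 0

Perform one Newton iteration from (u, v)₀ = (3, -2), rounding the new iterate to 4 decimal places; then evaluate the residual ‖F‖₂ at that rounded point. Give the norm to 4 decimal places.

At (3, -2): F = (-2.0000, -36.0000).
Jacobian J = [[v + 5, u - 8·v - 1], [4·u·v - 4·u + 2·v^2, 2·u^2 + 4·u·v - 2·v]].
At the point, J = [[3.0000, 18.0000], [-28.0000, -2.0000]] (det J = 498.0000).
Solving J·Δ = −F gives Δ = (-1.3092, 0.3293).
Then the next iterate is (u, v)₁ = (1.6908, -1.6707).
Re-evaluating at (1.6908, -1.6707): F = (-0.865074, -10.622406), so ‖F‖₂ = 10.6576.

10.6576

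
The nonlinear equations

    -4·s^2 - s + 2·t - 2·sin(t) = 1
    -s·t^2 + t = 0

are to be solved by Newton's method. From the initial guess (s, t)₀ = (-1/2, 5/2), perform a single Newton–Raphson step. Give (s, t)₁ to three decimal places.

At (-1/2, 5/2): F = (2.30306, 5.625).
Jacobian J = [[-8·s - 1, -2·cos(t) + 2], [-t^2, -2·s·t + 1]].
At the point, J = [[3.000, 3.60229], [-6.250, 3.500]] (det J = 33.01430).
Solving J·Δ = −F gives Δ = (0.370, -0.947).
Then the next iterate is (s, t)₁ = (-0.130, 1.553).

(-0.130, 1.553)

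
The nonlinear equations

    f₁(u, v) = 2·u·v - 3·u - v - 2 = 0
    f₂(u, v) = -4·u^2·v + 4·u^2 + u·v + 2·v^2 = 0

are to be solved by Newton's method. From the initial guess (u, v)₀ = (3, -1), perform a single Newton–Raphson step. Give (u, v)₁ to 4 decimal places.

At (3, -1): F = (-16.0000, 71.0000).
Jacobian J = [[2·v - 3, 2·u - 1], [-8·u·v + 8·u + v, -4·u^2 + u + 4·v]].
At the point, J = [[-5.0000, 5.0000], [47.0000, -37.0000]] (det J = -50.0000).
Solving J·Δ = −F gives Δ = (4.7400, 7.9400).
Then the next iterate is (u, v)₁ = (7.7400, 6.9400).

(7.7400, 6.9400)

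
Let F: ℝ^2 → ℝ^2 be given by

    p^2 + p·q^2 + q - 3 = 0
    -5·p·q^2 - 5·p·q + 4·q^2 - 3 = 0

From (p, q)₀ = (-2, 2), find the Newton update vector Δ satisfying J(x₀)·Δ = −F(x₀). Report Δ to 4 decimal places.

(0.8619, -0.7143)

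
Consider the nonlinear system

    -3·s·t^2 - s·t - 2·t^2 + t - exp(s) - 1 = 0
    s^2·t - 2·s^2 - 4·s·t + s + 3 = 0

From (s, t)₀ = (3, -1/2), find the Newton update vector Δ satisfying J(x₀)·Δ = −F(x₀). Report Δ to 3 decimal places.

At (3, -1/2): F = (-22.83554, -10.500).
Jacobian J = [[-3·t^2 - t - exp(s), -6·s·t - s - 4·t + 1], [2·s·t - 4·s - 4·t + 1, s^2 - 4·s]].
At the point, J = [[-20.33554, 9.000], [-12.000, -3.000]] (det J = 169.00661).
Solving J·Δ = −F gives Δ = (-0.964, 0.358).

(-0.964, 0.358)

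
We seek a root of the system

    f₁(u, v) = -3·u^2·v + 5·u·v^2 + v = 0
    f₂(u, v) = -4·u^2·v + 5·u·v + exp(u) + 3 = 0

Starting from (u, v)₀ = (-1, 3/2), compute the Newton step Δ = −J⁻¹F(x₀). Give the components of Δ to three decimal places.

At (-1, 3/2): F = (-14.250, -10.13212).
Jacobian J = [[-6·u·v + 5·v^2, -3·u^2 + 10·u·v + 1], [-8·u·v + 5·v + exp(u), -4·u^2 + 5·u]].
At the point, J = [[20.250, -17.000], [19.86788, -9.000]] (det J = 155.50395).
Solving J·Δ = −F gives Δ = (0.283, -0.501).

(0.283, -0.501)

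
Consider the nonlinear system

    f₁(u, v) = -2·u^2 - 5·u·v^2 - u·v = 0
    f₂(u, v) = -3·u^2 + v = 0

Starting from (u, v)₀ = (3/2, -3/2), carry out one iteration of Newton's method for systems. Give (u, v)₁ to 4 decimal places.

(0.6104, -1.2565)

At (3/2, -3/2): F = (-19.1250, -8.2500).
Jacobian J = [[-4·u - 5·v^2 - v, -10·u·v - u], [-6·u, 1]].
At the point, J = [[-15.7500, 21.0000], [-9.0000, 1.0000]] (det J = 173.2500).
Solving J·Δ = −F gives Δ = (-0.8896, 0.2435).
Then the next iterate is (u, v)₁ = (0.6104, -1.2565).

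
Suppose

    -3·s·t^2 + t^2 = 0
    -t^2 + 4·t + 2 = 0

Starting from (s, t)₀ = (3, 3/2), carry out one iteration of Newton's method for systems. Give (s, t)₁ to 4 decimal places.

(20.7778, -4.2500)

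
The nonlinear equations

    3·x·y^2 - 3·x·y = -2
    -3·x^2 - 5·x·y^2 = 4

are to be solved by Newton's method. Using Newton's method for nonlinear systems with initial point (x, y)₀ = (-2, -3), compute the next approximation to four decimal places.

At (-2, -3): F = (-70.0000, 74.0000).
Jacobian J = [[3·y^2 - 3·y, 6·x·y - 3·x], [-6·x - 5·y^2, -10·x·y]].
At the point, J = [[36.0000, 42.0000], [-33.0000, -60.0000]] (det J = -774.0000).
Solving J·Δ = −F gives Δ = (1.4109, 0.4574).
Then the next iterate is (x, y)₁ = (-0.5891, -2.5426).

(-0.5891, -2.5426)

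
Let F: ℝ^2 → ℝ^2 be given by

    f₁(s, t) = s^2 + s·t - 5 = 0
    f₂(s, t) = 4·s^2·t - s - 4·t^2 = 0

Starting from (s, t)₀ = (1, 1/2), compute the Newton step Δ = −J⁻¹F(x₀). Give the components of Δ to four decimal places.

(0.0000, 3.5000)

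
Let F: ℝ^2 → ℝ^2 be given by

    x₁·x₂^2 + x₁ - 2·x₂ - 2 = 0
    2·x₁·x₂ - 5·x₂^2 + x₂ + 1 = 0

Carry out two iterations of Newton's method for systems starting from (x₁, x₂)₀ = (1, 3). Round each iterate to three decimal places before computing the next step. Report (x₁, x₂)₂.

(1.652, 1.270)

At (1, 3): F = (2.000, -35.000).
Jacobian J = [[x₂^2 + 1, 2·x₁·x₂ - 2], [2·x₂, 2·x₁ - 10·x₂ + 1]].
At the point, J = [[10.000, 4.000], [6.000, -27.000]] (det J = -294.000).
Solving J·Δ = −F gives Δ = (0.293, -1.231).
Then the next iterate is (x₁, x₂)₁ = (1.293, 1.769).
Round to (1.293, 1.769) and repeat: F = (-0.19874, -8.30317), J = [[4.12936, 2.57463], [3.538, -14.104]].
Δ = (0.359, -0.499), so (x₁, x₂)₂ = (1.652, 1.270).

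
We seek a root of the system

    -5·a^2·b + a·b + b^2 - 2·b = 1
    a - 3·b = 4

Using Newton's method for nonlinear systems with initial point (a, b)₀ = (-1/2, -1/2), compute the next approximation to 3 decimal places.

At (-1/2, -1/2): F = (1.125, -3.000).
Jacobian J = [[-10·a·b + b, -5·a^2 + a + 2·b - 2], [1, -3]].
At the point, J = [[-3.000, -4.750], [1.000, -3.000]] (det J = 13.750).
Solving J·Δ = −F gives Δ = (1.282, -0.573).
Then the next iterate is (a, b)₁ = (0.782, -1.073).

(0.782, -1.073)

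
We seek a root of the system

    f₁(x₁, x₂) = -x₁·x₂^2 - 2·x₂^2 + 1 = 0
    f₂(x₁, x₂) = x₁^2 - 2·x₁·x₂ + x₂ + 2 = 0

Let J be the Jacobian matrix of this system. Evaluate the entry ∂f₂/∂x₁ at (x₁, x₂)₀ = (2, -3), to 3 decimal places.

∂f₂/∂x₁ = 2·x₁ - 2·x₂.
At (2, -3) this is 10.000.

10.000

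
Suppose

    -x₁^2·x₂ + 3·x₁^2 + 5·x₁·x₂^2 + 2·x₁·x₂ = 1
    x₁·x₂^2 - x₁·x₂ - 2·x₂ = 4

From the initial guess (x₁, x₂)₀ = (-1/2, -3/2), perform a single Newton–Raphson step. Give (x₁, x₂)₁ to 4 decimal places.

(0.2667, -1.3200)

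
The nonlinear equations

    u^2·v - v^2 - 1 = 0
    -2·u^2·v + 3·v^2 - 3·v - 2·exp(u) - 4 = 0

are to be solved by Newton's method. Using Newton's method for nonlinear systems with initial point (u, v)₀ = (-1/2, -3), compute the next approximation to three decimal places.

(1.011, -2.005)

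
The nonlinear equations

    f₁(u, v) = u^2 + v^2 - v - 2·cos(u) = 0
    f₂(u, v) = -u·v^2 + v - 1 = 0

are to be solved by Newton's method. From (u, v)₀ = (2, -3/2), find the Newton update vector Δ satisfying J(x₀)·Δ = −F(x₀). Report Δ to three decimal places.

At (2, -3/2): F = (8.58229, -7.000).
Jacobian J = [[2·u + 2·sin(u), 2·v - 1], [-v^2, -2·u·v + 1]].
At the point, J = [[5.81859, -4.000], [-2.250, 7.000]] (det J = 31.73016).
Solving J·Δ = −F gives Δ = (-1.011, 0.675).

(-1.011, 0.675)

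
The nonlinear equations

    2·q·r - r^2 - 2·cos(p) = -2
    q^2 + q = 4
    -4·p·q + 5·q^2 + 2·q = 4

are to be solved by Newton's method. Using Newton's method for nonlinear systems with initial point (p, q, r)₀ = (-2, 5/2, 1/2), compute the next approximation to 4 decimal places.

At (-2, 5/2, 1/2): F = (5.082294, 4.7500, 52.2500).
Jacobian J = [[2·sin(p), 2·r, 2·q - 2·r], [0, 2·q + 1, 0], [-4·q, -4·p + 10·q + 2, 0]].
At the point, J = [[-1.818595, 1.0000, 4.0000], [0.0000, 6.0000, 0.0000], [-10.0000, 35.0000, 0.0000]] (det J = 240.0000).
Solving J·Δ = −F gives Δ = (2.4542, -0.7917, 0.0431).
Then the next iterate is (p, q, r)₁ = (0.4542, 1.7083, 0.5431).

(0.4542, 1.7083, 0.5431)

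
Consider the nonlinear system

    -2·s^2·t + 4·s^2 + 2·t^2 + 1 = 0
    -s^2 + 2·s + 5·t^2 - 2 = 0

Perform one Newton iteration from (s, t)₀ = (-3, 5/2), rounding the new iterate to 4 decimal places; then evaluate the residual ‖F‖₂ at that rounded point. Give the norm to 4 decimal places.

At (-3, 5/2): F = (4.5000, 14.2500).
Jacobian J = [[-4·s·t + 8·s, -2·s^2 + 4·t], [-2·s + 2, 10·t]].
At the point, J = [[6.0000, -8.0000], [8.0000, 25.0000]] (det J = 214.0000).
Solving J·Δ = −F gives Δ = (-1.0584, -0.2313).
Then the next iterate is (s, t)₁ = (-4.0584, 2.2687).
Re-evaluating at (-4.0584, 2.2687): F = (2.442693, -0.852412), so ‖F‖₂ = 2.5872.

2.5872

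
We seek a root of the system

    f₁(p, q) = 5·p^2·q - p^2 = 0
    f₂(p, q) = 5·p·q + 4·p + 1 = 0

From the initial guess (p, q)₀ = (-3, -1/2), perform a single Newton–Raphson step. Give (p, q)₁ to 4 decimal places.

(-1.3529, -0.5686)

At (-3, -1/2): F = (-31.5000, -3.5000).
Jacobian J = [[10·p·q - 2·p, 5·p^2], [5·q + 4, 5·p]].
At the point, J = [[21.0000, 45.0000], [1.5000, -15.0000]] (det J = -382.5000).
Solving J·Δ = −F gives Δ = (1.6471, -0.0686).
Then the next iterate is (p, q)₁ = (-1.3529, -0.5686).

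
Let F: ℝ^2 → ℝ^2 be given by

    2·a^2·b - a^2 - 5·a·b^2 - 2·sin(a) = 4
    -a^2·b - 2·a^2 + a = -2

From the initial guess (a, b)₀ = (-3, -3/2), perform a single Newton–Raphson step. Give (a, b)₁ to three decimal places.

(-6.858, -3.826)

At (-3, -3/2): F = (-5.96776, -5.500).
Jacobian J = [[4·a·b - 2·a - 5·b^2 - 2·cos(a), 2·a^2 - 10·a·b], [-2·a·b - 4·a + 1, -a^2]].
At the point, J = [[14.72998, -27.000], [4.000, -9.000]] (det J = -24.56986).
Solving J·Δ = −F gives Δ = (-3.858, -2.326).
Then the next iterate is (a, b)₁ = (-6.858, -3.826).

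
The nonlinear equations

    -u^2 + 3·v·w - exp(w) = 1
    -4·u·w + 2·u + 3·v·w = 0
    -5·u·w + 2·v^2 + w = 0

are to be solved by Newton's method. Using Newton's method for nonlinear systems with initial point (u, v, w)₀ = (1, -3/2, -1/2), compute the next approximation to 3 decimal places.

(-0.009, -0.946, -0.337)

At (1, -3/2, -1/2): F = (-0.35653, 6.250, 6.500).
Jacobian J = [[-2·u, 3·w, 3·v - exp(w)], [-4·w + 2, 3·w, -4·u + 3·v], [-5·w, 4·v, -5·u + 1]].
At the point, J = [[-2.000, -1.500, -5.10653], [4.000, -1.500, -8.500], [2.500, -6.000, -4.000]] (det J = 201.28225).
Solving J·Δ = −F gives Δ = (-1.009, 0.554, 0.163).
Then the next iterate is (u, v, w)₁ = (-0.009, -0.946, -0.337).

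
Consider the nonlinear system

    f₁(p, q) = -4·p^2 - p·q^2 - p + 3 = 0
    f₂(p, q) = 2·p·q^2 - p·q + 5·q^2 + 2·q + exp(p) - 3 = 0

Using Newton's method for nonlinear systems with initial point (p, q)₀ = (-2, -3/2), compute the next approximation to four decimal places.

At (-2, -3/2): F = (-6.5000, -6.614665).
Jacobian J = [[-8·p - q^2 - 1, -2·p·q], [2·q^2 - q + exp(p), 4·p·q - p + 10·q + 2]].
At the point, J = [[12.7500, -6.0000], [6.135335, 1.0000]] (det J = 49.562012).
Solving J·Δ = −F gives Δ = (0.9319, 0.8970).
Then the next iterate is (p, q)₁ = (-1.0681, -0.6030).

(-1.0681, -0.6030)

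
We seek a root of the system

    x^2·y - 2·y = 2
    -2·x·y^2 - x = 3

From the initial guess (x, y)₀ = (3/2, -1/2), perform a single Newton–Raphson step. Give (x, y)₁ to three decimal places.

At (3/2, -1/2): F = (-2.125, -5.250).
Jacobian J = [[2·x·y, x^2 - 2], [-2·y^2 - 1, -4·x·y]].
At the point, J = [[-1.500, 0.250], [-1.500, 3.000]] (det J = -4.125).
Solving J·Δ = −F gives Δ = (-1.227, 1.136).
Then the next iterate is (x, y)₁ = (0.273, 0.636).

(0.273, 0.636)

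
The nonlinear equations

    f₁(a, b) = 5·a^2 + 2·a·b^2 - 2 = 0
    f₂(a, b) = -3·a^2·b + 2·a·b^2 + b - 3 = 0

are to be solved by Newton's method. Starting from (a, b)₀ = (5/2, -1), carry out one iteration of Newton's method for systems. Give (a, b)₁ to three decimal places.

(1.200, -1.085)

At (5/2, -1): F = (34.250, 19.750).
Jacobian J = [[10·a + 2·b^2, 4·a·b], [-6·a·b + 2·b^2, -3·a^2 + 4·a·b + 1]].
At the point, J = [[27.000, -10.000], [17.000, -27.750]] (det J = -579.250).
Solving J·Δ = −F gives Δ = (-1.300, -0.085).
Then the next iterate is (a, b)₁ = (1.200, -1.085).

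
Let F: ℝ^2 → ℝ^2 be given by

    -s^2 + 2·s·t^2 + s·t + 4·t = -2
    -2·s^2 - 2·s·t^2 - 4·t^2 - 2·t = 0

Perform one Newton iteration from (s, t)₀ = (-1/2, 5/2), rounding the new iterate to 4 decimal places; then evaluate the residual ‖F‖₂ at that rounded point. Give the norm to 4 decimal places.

At (-1/2, 5/2): F = (4.2500, -24.2500).
Jacobian J = [[-2·s + 2·t^2 + t, 4·s·t + s + 4], [-4·s - 2·t^2, -4·s·t - 8·t - 2]].
At the point, J = [[16.0000, -1.5000], [-10.5000, -17.0000]] (det J = -287.7500).
Solving J·Δ = −F gives Δ = (-0.3775, -1.1933).
Then the next iterate is (s, t)₁ = (-0.8775, 1.3067).
Re-evaluating at (-0.8775, 1.3067): F = (2.313564, -7.986671), so ‖F‖₂ = 8.3150.

8.3150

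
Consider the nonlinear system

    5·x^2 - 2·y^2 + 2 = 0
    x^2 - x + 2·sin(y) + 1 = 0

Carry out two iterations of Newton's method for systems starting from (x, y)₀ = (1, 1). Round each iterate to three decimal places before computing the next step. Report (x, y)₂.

(-3.992, -3.165)

At (1, 1): F = (5.000, 2.68294).
Jacobian J = [[10·x, -4·y], [2·x - 1, 2·cos(y)]].
At the point, J = [[10.000, -4.000], [1.000, 1.08060]] (det J = 14.80605).
Solving J·Δ = −F gives Δ = (-1.090, -1.474).
Then the next iterate is (x, y)₁ = (-0.090, -0.474).
Round to (-0.090, -0.474) and repeat: F = (1.59115, 0.18520), J = [[-0.900, 1.896], [-1.180, 1.77950]].
Δ = (-3.902, -2.691), so (x, y)₂ = (-3.992, -3.165).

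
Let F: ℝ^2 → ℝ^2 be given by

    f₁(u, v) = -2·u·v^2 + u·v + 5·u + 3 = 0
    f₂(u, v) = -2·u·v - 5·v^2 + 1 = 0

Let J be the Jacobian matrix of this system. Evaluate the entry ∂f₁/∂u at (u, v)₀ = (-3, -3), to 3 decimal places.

-16.000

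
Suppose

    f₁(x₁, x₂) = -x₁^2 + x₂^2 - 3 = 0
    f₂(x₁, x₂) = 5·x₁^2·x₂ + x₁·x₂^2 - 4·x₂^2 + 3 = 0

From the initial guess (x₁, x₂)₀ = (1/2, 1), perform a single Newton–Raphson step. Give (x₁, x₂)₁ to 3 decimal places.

(2.330, 3.040)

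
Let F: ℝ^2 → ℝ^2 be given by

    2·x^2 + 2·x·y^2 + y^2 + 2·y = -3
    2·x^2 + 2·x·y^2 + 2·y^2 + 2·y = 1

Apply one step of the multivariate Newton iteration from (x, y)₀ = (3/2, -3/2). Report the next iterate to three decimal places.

At (3/2, -3/2): F = (13.500, 11.750).
Jacobian J = [[4·x + 2·y^2, 4·x·y + 2·y + 2], [4·x + 2·y^2, 4·x·y + 4·y + 2]].
At the point, J = [[10.500, -10.000], [10.500, -13.000]] (det J = -31.500).
Solving J·Δ = −F gives Δ = (-1.841, -0.583).
Then the next iterate is (x, y)₁ = (-0.341, -2.083).

(-0.341, -2.083)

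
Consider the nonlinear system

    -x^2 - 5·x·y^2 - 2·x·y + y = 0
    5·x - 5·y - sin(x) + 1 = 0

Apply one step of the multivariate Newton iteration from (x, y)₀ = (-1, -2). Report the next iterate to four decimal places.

(-1.3519, -0.9455)

At (-1, -2): F = (13.0000, 6.841471).
Jacobian J = [[-2·x - 5·y^2 - 2·y, -10·x·y - 2·x + 1], [-cos(x) + 5, -5]].
At the point, J = [[-14.0000, -17.0000], [4.459698, -5.0000]] (det J = 145.814861).
Solving J·Δ = −F gives Δ = (-0.3519, 1.0545).
Then the next iterate is (x, y)₁ = (-1.3519, -0.9455).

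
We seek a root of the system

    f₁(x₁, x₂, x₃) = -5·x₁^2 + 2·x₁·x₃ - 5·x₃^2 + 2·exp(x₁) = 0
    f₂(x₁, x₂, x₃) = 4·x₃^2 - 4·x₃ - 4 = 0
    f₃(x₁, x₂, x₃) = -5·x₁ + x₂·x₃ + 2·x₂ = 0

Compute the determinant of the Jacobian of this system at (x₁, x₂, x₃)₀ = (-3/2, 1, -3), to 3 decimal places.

-264.495

J = [[-10·x₁ + 2·x₃ + 2·exp(x₁), 0, 2·x₁ - 10·x₃], [0, 0, 8·x₃ - 4], [-5, x₃ + 2, x₂]].
At the point, J = [[9.44626, 0.000, 27.000], [0.000, 0.000, -28.000], [-5.000, -1.000, 1.000]].
det J = -264.495.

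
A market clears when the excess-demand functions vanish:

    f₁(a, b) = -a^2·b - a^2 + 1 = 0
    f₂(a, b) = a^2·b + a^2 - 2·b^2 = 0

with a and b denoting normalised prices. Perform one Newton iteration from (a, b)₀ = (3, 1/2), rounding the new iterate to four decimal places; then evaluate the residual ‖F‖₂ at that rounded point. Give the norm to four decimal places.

3.0836

At (3, 1/2): F = (-12.5000, 13.0000).
Jacobian J = [[-2·a·b - 2·a, -a^2], [2·a·b + 2·a, a^2 - 4·b]].
At the point, J = [[-9.0000, -9.0000], [9.0000, 7.0000]] (det J = 18.0000).
Solving J·Δ = −F gives Δ = (-1.6389, 0.2500).
Then the next iterate is (a, b)₁ = (1.3611, 0.7500).
Re-evaluating at (1.3611, 0.7500): F = (-2.242038, 2.117038), so ‖F‖₂ = 3.0836.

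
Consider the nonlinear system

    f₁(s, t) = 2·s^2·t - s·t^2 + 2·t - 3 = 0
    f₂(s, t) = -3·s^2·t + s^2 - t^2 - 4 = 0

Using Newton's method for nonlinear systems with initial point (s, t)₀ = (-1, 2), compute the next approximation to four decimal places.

At (-1, 2): F = (9.0000, -13.0000).
Jacobian J = [[4·s·t - t^2, 2·s^2 - 2·s·t + 2], [-6·s·t + 2·s, -3·s^2 - 2·t]].
At the point, J = [[-12.0000, 8.0000], [10.0000, -7.0000]] (det J = 4.0000).
Solving J·Δ = −F gives Δ = (-10.2500, -16.5000).
Then the next iterate is (s, t)₁ = (-11.2500, -14.5000).

(-11.2500, -14.5000)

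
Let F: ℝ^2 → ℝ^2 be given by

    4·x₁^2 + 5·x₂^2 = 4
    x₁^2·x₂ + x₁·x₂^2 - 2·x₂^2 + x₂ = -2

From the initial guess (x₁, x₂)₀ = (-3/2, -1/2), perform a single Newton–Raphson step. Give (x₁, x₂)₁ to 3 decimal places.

At (-3/2, -1/2): F = (6.250, -0.500).
Jacobian J = [[8·x₁, 10·x₂], [2·x₁·x₂ + x₂^2, x₁^2 + 2·x₁·x₂ - 4·x₂ + 1]].
At the point, J = [[-12.000, -5.000], [1.750, 6.750]] (det J = -72.250).
Solving J·Δ = −F gives Δ = (0.549, -0.068).
Then the next iterate is (x₁, x₂)₁ = (-0.951, -0.568).

(-0.951, -0.568)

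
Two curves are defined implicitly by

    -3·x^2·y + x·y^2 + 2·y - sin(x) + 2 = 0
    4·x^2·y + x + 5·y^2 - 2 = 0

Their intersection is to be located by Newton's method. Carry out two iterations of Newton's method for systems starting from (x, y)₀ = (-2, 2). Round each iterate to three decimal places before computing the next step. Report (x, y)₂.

(-2.026, 0.250)

At (-2, 2): F = (-25.09070, 48.000).
Jacobian J = [[-6·x·y + y^2 - cos(x), -3·x^2 + 2·x·y + 2], [8·x·y + 1, 4·x^2 + 10·y]].
At the point, J = [[28.41615, -18.000], [-31.000, 36.000]] (det J = 464.98129).
Solving J·Δ = −F gives Δ = (0.084, -1.261).
Then the next iterate is (x, y)₁ = (-1.916, 0.739).
Round to (-1.916, 0.739) and repeat: F = (-4.76609, 9.66625), J = [[9.38005, -11.84502], [-10.32739, 22.07422]].
Δ = (-0.110, -0.489), so (x, y)₂ = (-2.026, 0.250).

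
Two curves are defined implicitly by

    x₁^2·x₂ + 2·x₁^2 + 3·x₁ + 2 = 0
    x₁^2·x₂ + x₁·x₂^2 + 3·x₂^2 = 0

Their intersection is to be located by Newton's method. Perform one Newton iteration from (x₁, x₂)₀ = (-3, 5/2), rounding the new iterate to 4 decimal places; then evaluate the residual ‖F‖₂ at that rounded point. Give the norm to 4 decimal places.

At (-3, 5/2): F = (33.5000, 22.5000).
Jacobian J = [[2·x₁·x₂ + 4·x₁ + 3, x₁^2], [2·x₁·x₂ + x₂^2, x₁^2 + 2·x₁·x₂ + 6·x₂]].
At the point, J = [[-24.0000, 9.0000], [-8.7500, 9.0000]] (det J = -137.2500).
Solving J·Δ = −F gives Δ = (0.7213, -1.7987).
Then the next iterate is (x₁, x₂)₁ = (-2.2787, 0.7013).
Re-evaluating at (-2.2787, 0.7013): F = (9.190329, 3.996233), so ‖F‖₂ = 10.0216.

10.0216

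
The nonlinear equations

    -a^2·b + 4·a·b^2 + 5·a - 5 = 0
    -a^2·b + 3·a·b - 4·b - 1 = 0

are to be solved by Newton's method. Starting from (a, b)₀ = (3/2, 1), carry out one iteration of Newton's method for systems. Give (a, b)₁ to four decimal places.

At (3/2, 1): F = (6.2500, -2.7500).
Jacobian J = [[-2·a·b + 4·b^2 + 5, -a^2 + 8·a·b], [-2·a·b + 3·b, -a^2 + 3·a - 4]].
At the point, J = [[6.0000, 9.7500], [0.0000, -1.7500]] (det J = -10.5000).
Solving J·Δ = −F gives Δ = (1.5119, -1.5714).
Then the next iterate is (a, b)₁ = (3.0119, -0.5714).

(3.0119, -0.5714)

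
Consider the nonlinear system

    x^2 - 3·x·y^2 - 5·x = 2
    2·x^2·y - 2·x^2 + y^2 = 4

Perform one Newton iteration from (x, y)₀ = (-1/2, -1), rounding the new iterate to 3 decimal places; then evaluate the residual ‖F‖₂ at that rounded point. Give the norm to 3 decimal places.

At (-1/2, -1): F = (2.250, -4.000).
Jacobian J = [[2·x - 3·y^2 - 5, -6·x·y], [4·x·y - 4·x, 2·x^2 + 2·y]].
At the point, J = [[-9.000, -3.000], [4.000, -1.500]] (det J = 25.500).
Solving J·Δ = −F gives Δ = (0.603, -1.059).
Then the next iterate is (x, y)₁ = (0.103, -2.059).
Re-evaluating at (0.103, -2.059): F = (-3.81439, 0.17458), so ‖F‖₂ = 3.818.

3.818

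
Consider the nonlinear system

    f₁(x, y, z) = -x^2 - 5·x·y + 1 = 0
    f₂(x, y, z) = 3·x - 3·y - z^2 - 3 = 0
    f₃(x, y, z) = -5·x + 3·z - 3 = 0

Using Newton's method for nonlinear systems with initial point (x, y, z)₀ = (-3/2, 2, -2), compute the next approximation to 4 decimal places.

At (-3/2, 2, -2): F = (13.7500, -17.5000, -1.5000).
Jacobian J = [[-2·x - 5·y, -5·x, 0], [3, -3, -2·z], [-5, 0, 3]].
At the point, J = [[-7.0000, 7.5000, 0.0000], [3.0000, -3.0000, 4.0000], [-5.0000, 0.0000, 3.0000]] (det J = -154.5000).
Solving J·Δ = −F gives Δ = (1.4563, -0.4741, 2.9272).
Then the next iterate is (x, y, z)₁ = (-0.0437, 1.5259, 0.9272).

(-0.0437, 1.5259, 0.9272)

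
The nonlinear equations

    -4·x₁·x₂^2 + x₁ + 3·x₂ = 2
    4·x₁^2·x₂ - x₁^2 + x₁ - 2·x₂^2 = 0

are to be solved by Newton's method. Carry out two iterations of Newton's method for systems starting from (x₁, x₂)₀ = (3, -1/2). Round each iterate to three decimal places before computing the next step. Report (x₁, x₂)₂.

(1.678, -0.052)

At (3, -1/2): F = (-3.500, -24.500).
Jacobian J = [[-4·x₂^2 + 1, -8·x₁·x₂ + 3], [8·x₁·x₂ - 2·x₁ + 1, 4·x₁^2 - 4·x₂]].
At the point, J = [[0.000, 15.000], [-17.000, 38.000]] (det J = 255.000).
Solving J·Δ = −F gives Δ = (-0.920, 0.233).
Then the next iterate is (x₁, x₂)₁ = (2.080, -0.267).
Round to (2.080, -0.267) and repeat: F = (-1.31412, -7.00957), J = [[0.71484, 7.44288], [-7.60288, 18.37360]].
Δ = (-0.402, 0.215), so (x₁, x₂)₂ = (1.678, -0.052).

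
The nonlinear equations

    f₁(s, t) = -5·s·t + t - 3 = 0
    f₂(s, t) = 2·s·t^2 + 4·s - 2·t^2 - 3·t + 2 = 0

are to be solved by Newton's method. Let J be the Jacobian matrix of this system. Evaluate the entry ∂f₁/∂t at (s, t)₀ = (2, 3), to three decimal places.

-9.000

∂f₁/∂t = -5·s + 1.
At (2, 3) this is -9.000.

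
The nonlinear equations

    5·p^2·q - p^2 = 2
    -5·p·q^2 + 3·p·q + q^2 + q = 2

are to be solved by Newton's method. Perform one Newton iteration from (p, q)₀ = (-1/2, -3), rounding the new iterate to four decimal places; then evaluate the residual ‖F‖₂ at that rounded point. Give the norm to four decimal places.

7.7977

At (-1/2, -3): F = (-6.0000, 31.0000).
Jacobian J = [[10·p·q - 2·p, 5·p^2], [-5·q^2 + 3·q, -10·p·q + 3·p + 2·q + 1]].
At the point, J = [[16.0000, 1.2500], [-54.0000, -21.5000]] (det J = -276.5000).
Solving J·Δ = −F gives Δ = (0.3264, 0.6221).
Then the next iterate is (p, q)₁ = (-0.1736, -2.3779).
Re-evaluating at (-0.1736, -2.3779): F = (-2.388450, 7.422945), so ‖F‖₂ = 7.7977.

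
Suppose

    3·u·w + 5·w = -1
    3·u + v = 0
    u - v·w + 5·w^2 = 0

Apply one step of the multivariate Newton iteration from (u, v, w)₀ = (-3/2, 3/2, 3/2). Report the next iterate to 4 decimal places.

(-1.8815, 5.6444, 1.4332)

At (-3/2, 3/2, 3/2): F = (1.7500, -3.0000, 7.5000).
Jacobian J = [[3·w, 0, 3·u + 5], [3, 1, 0], [1, -w, -v + 10·w]].
At the point, J = [[4.5000, 0.0000, 0.5000], [3.0000, 1.0000, 0.0000], [1.0000, -1.5000, 13.5000]] (det J = 58.0000).
Solving J·Δ = −F gives Δ = (-0.3815, 4.1444, -0.0668).
Then the next iterate is (u, v, w)₁ = (-1.8815, 5.6444, 1.4332).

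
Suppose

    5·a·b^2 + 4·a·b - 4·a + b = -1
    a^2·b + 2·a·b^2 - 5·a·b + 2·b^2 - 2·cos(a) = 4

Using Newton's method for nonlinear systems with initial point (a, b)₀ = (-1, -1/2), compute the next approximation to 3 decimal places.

(0.438, 0.291)

At (-1, -1/2): F = (5.250, -8.08060).
Jacobian J = [[5·b^2 + 4·b - 4, 10·a·b + 4·a + 1], [2·a·b + 2·b^2 - 5·b + 2·sin(a), a^2 + 4·a·b - 5·a + 4·b]].
At the point, J = [[-4.750, 2.000], [2.31706, 6.000]] (det J = -33.13412).
Solving J·Δ = −F gives Δ = (1.438, 0.791).
Then the next iterate is (a, b)₁ = (0.438, 0.291).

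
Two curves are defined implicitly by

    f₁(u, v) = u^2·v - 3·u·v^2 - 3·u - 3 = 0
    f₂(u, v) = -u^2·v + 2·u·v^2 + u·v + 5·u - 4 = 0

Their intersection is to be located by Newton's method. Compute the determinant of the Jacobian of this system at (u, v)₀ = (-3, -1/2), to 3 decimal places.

J = [[2·u·v - 3·v^2 - 3, u^2 - 6·u·v], [-2·u·v + 2·v^2 + v + 5, -u^2 + 4·u·v + u]].
At the point, J = [[-0.750, 0.000], [2.000, -6.000]].
det J = 4.500.

4.500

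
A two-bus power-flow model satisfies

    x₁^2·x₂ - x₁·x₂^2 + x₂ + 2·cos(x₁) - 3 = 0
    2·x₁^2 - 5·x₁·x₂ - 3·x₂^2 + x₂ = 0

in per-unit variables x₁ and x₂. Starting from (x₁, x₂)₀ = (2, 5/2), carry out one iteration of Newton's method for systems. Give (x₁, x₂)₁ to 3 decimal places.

At (2, 5/2): F = (-3.83229, -33.250).
Jacobian J = [[2·x₁·x₂ - x₂^2 - 2·sin(x₁), x₁^2 - 2·x₁·x₂ + 1], [4·x₁ - 5·x₂, -5·x₁ - 6·x₂ + 1]].
At the point, J = [[1.93141, -5.000], [-4.500, -24.000]] (det J = -68.85372).
Solving J·Δ = −F gives Δ = (-1.079, -1.183).
Then the next iterate is (x₁, x₂)₁ = (0.921, 1.317).

(0.921, 1.317)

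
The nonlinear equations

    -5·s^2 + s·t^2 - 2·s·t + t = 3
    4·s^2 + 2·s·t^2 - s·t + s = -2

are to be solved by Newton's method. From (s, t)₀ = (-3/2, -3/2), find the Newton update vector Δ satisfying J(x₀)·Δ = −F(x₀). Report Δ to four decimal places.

(0.9890, 0.4233)

At (-3/2, -3/2): F = (-23.6250, 0.5000).
Jacobian J = [[-10·s + t^2 - 2·t, 2·s·t - 2·s + 1], [8·s + 2·t^2 - t + 1, 4·s·t - s]].
At the point, J = [[20.2500, 8.5000], [-5.0000, 10.5000]] (det J = 255.1250).
Solving J·Δ = −F gives Δ = (0.9890, 0.4233).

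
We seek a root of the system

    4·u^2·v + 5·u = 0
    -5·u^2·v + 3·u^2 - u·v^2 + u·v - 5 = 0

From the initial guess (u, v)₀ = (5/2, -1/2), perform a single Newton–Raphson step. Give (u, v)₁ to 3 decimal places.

(1.221, -0.756)

At (5/2, -1/2): F = (0.000, 27.500).
Jacobian J = [[8·u·v + 5, 4·u^2], [-10·u·v + 6·u - v^2 + v, -5·u^2 - 2·u·v + u]].
At the point, J = [[-5.000, 25.000], [26.750, -26.250]] (det J = -537.500).
Solving J·Δ = −F gives Δ = (-1.279, -0.256).
Then the next iterate is (u, v)₁ = (1.221, -0.756).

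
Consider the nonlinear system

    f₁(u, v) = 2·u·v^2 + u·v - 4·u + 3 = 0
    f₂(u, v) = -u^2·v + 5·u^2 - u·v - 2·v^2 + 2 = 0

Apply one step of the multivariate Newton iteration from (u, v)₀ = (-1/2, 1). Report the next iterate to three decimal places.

(-1.571, 2.829)

At (-1/2, 1): F = (3.500, 1.500).
Jacobian J = [[2·v^2 + v - 4, 4·u·v + u], [-2·u·v + 10·u - v, -u^2 - u - 4·v]].
At the point, J = [[-1.000, -2.500], [-5.000, -3.750]] (det J = -8.750).
Solving J·Δ = −F gives Δ = (-1.071, 1.829).
Then the next iterate is (u, v)₁ = (-1.571, 2.829).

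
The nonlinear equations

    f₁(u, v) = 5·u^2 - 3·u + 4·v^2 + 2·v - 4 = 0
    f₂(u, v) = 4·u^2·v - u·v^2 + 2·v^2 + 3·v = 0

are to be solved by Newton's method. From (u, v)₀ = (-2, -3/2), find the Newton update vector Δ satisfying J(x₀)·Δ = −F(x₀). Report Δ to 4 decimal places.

At (-2, -3/2): F = (28.0000, -19.5000).
Jacobian J = [[10·u - 3, 8·v + 2], [8·u·v - v^2, 4·u^2 - 2·u·v + 4·v + 3]].
At the point, J = [[-23.0000, -10.0000], [21.7500, 7.0000]] (det J = 56.5000).
Solving J·Δ = −F gives Δ = (-0.0177, 2.8407).

(-0.0177, 2.8407)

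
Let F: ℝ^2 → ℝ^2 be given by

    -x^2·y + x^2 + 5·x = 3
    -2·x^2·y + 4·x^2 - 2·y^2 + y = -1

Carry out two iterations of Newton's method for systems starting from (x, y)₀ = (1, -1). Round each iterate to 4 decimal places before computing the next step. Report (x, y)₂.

(0.5022, -0.9089)

At (1, -1): F = (4.0000, 4.0000).
Jacobian J = [[-2·x·y + 2·x + 5, -x^2], [-4·x·y + 8·x, -2·x^2 - 4·y + 1]].
At the point, J = [[9.0000, -1.0000], [12.0000, 3.0000]] (det J = 39.0000).
Solving J·Δ = −F gives Δ = (-0.4103, 0.3077).
Then the next iterate is (x, y)₁ = (0.5897, -0.6923).
Round to (0.5897, -0.6923) and repeat: F = (0.536991, 1.221615), J = [[6.995899, -0.347746], [6.350597, 3.073708]].
Δ = (-0.0875, -0.2166), so (x, y)₂ = (0.5022, -0.9089).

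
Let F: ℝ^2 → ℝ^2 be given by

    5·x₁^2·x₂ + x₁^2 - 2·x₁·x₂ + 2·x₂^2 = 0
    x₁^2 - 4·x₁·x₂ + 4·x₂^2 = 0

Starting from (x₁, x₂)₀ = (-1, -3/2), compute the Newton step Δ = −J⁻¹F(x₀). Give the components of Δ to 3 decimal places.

At (-1, -3/2): F = (-5.000, 4.000).
Jacobian J = [[10·x₁·x₂ + 2·x₁ - 2·x₂, 5·x₁^2 - 2·x₁ + 4·x₂], [2·x₁ - 4·x₂, -4·x₁ + 8·x₂]].
At the point, J = [[16.000, 1.000], [4.000, -8.000]] (det J = -132.000).
Solving J·Δ = −F gives Δ = (0.273, 0.636).

(0.273, 0.636)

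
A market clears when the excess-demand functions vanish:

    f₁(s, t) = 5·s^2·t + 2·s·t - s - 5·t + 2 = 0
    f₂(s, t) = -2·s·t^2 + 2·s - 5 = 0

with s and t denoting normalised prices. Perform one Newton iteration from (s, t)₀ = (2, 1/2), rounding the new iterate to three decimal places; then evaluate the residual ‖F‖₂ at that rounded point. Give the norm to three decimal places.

1.000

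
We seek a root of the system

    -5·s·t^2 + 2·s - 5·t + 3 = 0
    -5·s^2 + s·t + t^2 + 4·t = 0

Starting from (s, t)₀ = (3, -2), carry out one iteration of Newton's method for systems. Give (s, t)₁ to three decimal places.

At (3, -2): F = (-41.000, -55.000).
Jacobian J = [[-5·t^2 + 2, -10·s·t - 5], [-10·s + t, s + 2·t + 4]].
At the point, J = [[-18.000, 55.000], [-32.000, 3.000]] (det J = 1706.000).
Solving J·Δ = −F gives Δ = (-1.701, 0.189).
Then the next iterate is (s, t)₁ = (1.299, -1.811).

(1.299, -1.811)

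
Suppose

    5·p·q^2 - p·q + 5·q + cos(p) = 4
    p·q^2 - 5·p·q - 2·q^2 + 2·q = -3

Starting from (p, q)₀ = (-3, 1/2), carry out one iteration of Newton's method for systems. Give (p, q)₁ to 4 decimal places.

At (-3, 1/2): F = (-4.739992, 10.2500).
Jacobian J = [[5·q^2 - q - sin(p), 10·p·q - p + 5], [q^2 - 5·q, 2·p·q - 5·p - 4·q + 2]].
At the point, J = [[0.891120, -7.0000], [-2.2500, 12.0000]] (det J = -5.056560).
Solving J·Δ = −F gives Δ = (2.9408, -0.3028).
Then the next iterate is (p, q)₁ = (-0.0592, 0.1972).

(-0.0592, 0.1972)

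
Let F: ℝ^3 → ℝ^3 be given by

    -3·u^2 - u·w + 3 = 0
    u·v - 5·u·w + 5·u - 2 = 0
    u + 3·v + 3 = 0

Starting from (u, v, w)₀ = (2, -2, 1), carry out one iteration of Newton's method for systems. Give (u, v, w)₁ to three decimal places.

(1.203, -1.401, 0.679)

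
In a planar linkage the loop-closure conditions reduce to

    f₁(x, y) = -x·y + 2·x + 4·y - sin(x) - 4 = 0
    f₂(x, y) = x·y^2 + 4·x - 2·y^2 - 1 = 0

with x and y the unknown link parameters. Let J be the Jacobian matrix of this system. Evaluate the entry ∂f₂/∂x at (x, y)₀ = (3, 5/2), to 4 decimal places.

10.2500

∂f₂/∂x = y^2 + 4.
At (3, 5/2) this is 10.2500.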